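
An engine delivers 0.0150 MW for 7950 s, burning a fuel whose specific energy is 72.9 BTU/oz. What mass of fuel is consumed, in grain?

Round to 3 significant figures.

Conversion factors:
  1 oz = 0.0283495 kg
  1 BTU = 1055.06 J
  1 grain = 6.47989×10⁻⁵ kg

0.0150 MW → 15000 W
E = P × t = 15000 × 7950 = 1.1925×10⁸ J
72.9 BTU/oz → 2.71306×10⁶ J/kg
m = E / e_s = 1.1925×10⁸ / 2.71306×10⁶ = 43.9541 kg
In grain: 43.9541 / 6.47989×10⁻⁵ = 678316 grain

6.78×10⁵ grain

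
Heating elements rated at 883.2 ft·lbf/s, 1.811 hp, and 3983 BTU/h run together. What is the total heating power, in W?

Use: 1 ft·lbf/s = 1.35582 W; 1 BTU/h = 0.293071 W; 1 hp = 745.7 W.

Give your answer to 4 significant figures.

883.2 ft·lbf/s × 1.35582 = 1197.46 W
1.811 hp × 745.7 = 1350.46 W
3983 BTU/h × 0.293071 = 1167.3 W
Sum: 1197.46 + 1350.46 + 1167.3 = 3715.22 W

3715 W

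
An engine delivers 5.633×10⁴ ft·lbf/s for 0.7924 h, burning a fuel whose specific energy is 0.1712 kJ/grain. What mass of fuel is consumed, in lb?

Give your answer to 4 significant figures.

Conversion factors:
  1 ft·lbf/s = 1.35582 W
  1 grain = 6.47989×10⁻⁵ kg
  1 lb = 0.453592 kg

181.8 lb

5.633×10⁴ ft·lbf/s → 76373.3 W
0.7924 h → 2852.64 s
E = P × t = 76373.3 × 2852.64 = 2.17866×10⁸ J
0.1712 kJ/grain → 2.64202×10⁶ J/kg
m = E / e_s = 2.17866×10⁸ / 2.64202×10⁶ = 82.4619 kg
In lb: 82.4619 / 0.453592 = 181.798 lb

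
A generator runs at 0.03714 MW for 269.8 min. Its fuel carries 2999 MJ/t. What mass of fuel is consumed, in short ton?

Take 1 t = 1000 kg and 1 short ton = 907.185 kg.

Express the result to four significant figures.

0.03714 MW → 37140 W
269.8 min → 16188 s
E = P × t = 37140 × 16188 = 6.01222×10⁸ J
2999 MJ/t → 2.999×10⁶ J/kg
m = E / e_s = 6.01222×10⁸ / 2.999×10⁶ = 200.474 kg
In short ton: 200.474 / 907.185 = 0.220985 short ton

0.2210 short ton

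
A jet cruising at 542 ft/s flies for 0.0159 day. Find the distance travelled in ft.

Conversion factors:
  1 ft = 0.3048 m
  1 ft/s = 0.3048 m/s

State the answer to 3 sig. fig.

7.45×10⁵ ft

542 ft/s × 0.3048 → 165.202 m/s
0.0159 day × 86400 → 1373.76 s
d = v × t = 165.202 m/s × 1373.76 s = 226948 m
226948 m ÷ (0.3048 m/ft) = 744580 ft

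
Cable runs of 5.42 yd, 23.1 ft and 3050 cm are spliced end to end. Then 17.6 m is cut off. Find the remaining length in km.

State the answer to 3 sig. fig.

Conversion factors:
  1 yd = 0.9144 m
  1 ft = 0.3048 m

5.42 yd × 0.9144 → 4.95605 m
23.1 ft × 0.3048 → 7.04088 m
3050 cm × 0.01 → 30.5 m
17.6 m (already m)
Net: 4.95605 + 7.04088 + 30.5 − 17.6 = 24.8969 m
In km: 24.8969 / 1000 = 0.0248969 km

0.0249 km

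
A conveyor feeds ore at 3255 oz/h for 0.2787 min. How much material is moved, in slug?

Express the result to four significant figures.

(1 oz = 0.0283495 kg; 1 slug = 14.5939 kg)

0.02937 slug

3255 oz/h → 0.0256327 kg/s
0.2787 min → 16.722 s
m = ṁ × t = 0.0256327 × 16.722 = 0.42863 kg
In slug: 0.42863 / 14.5939 = 0.0293705 slug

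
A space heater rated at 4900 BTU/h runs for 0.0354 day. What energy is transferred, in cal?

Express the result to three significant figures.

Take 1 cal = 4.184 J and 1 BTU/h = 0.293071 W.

1.05×10⁶ cal

4900 BTU/h × 0.293071 = 1436.05 W
0.0354 day × 86400 = 3058.56 s
E = P × t = 1436.05 W × 3058.56 s = 4.39225×10⁶ J
4.39225×10⁶ J ÷ (4.184 J/cal) = 1.04977×10⁶ cal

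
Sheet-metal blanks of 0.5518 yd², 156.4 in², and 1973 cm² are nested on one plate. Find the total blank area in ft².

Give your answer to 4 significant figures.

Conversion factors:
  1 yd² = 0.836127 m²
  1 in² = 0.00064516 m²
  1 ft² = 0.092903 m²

0.5518 yd² × 0.836127 → 0.461375 m²
156.4 in² × 0.00064516 → 0.100903 m²
1973 cm² × 0.0001 → 0.1973 m²
Sum: 0.461375 + 0.100903 + 0.1973 = 0.759578 m²
In ft²: 0.759578 / 0.092903 = 8.17603 ft²

8.176 ft²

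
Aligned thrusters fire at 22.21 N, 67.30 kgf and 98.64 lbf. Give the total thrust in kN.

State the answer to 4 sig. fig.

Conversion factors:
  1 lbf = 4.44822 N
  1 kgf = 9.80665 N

22.21 N (already N)
67.30 kgf × 9.80665 → 659.988 N
98.64 lbf × 4.44822 → 438.772 N
Combined: 22.21 + 659.988 + 438.772 = 1120.97 N
In kN: 1120.97 / 1000 = 1.12097 kN

1.121 kN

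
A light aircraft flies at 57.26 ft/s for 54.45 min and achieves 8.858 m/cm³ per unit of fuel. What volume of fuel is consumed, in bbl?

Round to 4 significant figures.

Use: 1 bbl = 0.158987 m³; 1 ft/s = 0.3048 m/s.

57.26 ft/s → 17.4528 m/s
54.45 min → 3267 s
d = v × t = 17.4528 × 3267 = 57018.3 m
8.858 m/cm³ → 8.858×10⁶ m/m³
V = d / (distance per unit fuel) = 57018.3 / 8.858×10⁶ = 0.00643693 m³
In bbl: 0.00643693 / 0.158987 = 0.0404871 bbl

0.04049 bbl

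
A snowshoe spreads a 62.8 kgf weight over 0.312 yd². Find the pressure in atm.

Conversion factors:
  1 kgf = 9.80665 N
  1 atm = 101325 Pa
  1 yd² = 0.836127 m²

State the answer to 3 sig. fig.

0.0233 atm

62.8 kgf × 9.80665 = 615.858 N
0.312 yd² × 0.836127 = 0.260872 m²
P = F / A = 615.858 N / 0.260872 m² = 2360.77 Pa
2360.77 Pa ÷ (101325 Pa/atm) = 0.023299 atm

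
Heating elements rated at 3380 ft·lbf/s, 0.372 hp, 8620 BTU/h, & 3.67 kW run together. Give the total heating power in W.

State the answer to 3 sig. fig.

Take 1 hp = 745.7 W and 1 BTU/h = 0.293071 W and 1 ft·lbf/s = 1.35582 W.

1.11×10⁴ W

3380 ft·lbf/s × 1.35582 = 4582.67 W
0.372 hp × 745.7 = 277.4 W
8620 BTU/h × 0.293071 = 2526.27 W
3.67 kW × 1000 = 3670 W
Sum: 4582.67 + 277.4 + 2526.27 + 3670 = 11056.3 W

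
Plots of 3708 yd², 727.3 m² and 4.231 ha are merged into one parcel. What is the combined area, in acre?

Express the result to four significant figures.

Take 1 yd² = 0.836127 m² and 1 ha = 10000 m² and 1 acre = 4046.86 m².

11.40 acre

3708 yd² × 0.836127 → 3100.36 m²
727.3 m² (already m²)
4.231 ha × 10000 → 42310 m²
Combined: 3100.36 + 727.3 + 42310 = 46137.7 m²
In acre: 46137.7 / 4046.86 = 11.4009 acre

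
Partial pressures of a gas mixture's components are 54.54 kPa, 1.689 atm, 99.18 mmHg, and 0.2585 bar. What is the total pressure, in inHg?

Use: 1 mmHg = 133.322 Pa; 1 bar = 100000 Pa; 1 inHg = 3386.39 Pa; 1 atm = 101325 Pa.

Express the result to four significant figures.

78.18 inHg

54.54 kPa × 1000 = 54540 Pa
1.689 atm × 101325 = 171138 Pa
99.18 mmHg × 133.322 = 13222.9 Pa
0.2585 bar × 100000 = 25850 Pa
Sum: 54540 + 171138 + 13222.9 + 25850 = 264751 Pa
In inHg: 264751 / 3386.39 = 78.1809 inHg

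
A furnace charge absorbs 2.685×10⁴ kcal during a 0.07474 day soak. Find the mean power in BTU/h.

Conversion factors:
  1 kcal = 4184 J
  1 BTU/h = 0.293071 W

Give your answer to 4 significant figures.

2.685×10⁴ kcal × 4184 → 1.1234×10⁸ J
0.07474 day × 86400 → 6457.54 s
P = E / t = 1.1234×10⁸ J / 6457.54 s = 17396.7 W
17396.7 W ÷ (0.293071 W/BTU/h) = 59360 BTU/h

5.936×10⁴ BTU/h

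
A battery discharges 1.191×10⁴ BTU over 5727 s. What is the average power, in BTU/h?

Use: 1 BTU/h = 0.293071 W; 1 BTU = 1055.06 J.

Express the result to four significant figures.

7487 BTU/h

1.191×10⁴ BTU × 1055.06 = 1.25658×10⁷ J
P = E / t = 1.25658×10⁷ J / 5727 s = 2194.13 W
2194.13 W ÷ (0.293071 W/BTU/h) = 7486.68 BTU/h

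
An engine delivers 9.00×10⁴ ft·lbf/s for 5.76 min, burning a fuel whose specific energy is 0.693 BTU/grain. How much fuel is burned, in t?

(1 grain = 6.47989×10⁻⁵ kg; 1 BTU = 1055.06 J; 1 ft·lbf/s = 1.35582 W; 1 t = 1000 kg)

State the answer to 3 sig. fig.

0.00374 t

9.00×10⁴ ft·lbf/s → 122024 W
5.76 min → 345.6 s
E = P × t = 122024 × 345.6 = 4.21715×10⁷ J
0.693 BTU/grain → 1.12835×10⁷ J/kg
m = E / e_s = 4.21715×10⁷ / 1.12835×10⁷ = 3.73745 kg
In t: 3.73745 / 1000 = 0.00373745 t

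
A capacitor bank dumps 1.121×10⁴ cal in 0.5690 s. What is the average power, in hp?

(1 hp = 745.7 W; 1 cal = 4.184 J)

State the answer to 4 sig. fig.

110.5 hp

1.121×10⁴ cal × 4.184 → 46902.6 J
P = E / t = 46902.6 J / 0.569 s = 82429.9 W
82429.9 W ÷ (745.7 W/hp) = 110.54 hp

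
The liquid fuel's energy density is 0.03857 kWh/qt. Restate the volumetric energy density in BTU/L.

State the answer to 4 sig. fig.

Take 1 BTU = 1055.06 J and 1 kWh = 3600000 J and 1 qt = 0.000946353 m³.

0.03857 kWh/qt × 3600000 J/kWh ÷ 0.000946353 m³/qt = 1.46723×10⁸ J/m³
1.46723×10⁸ J/m³ ÷ 1055.06 J/BTU × 0.001 m³/L = 139.066 BTU/L

139.1 BTU/L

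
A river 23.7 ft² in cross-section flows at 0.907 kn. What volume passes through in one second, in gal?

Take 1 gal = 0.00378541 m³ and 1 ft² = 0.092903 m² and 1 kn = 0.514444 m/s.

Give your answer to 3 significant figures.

0.907 kn × 0.514444 → 0.466601 m/s
23.7 ft² × 0.092903 → 2.2018 m²
V = v × A × t = 0.466601 m/s × 2.2018 m² × 1 s = 1.02736 m³
1.02736 m³ ÷ (0.00378541 m³/gal) = 271.4 gal

271 gal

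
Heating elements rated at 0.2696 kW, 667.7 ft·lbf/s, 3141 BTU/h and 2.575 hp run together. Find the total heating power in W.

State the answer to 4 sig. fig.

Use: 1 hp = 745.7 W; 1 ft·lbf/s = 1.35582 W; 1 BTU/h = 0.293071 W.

4016 W

0.2696 kW × 1000 = 269.6 W
667.7 ft·lbf/s × 1.35582 = 905.281 W
3141 BTU/h × 0.293071 = 920.536 W
2.575 hp × 745.7 = 1920.18 W
Total: 269.6 + 905.281 + 920.536 + 1920.18 = 4015.6 W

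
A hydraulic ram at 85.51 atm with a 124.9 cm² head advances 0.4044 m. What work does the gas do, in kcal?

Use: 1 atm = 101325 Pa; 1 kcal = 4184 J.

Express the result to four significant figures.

85.51 atm → 8.6643×10⁶ Pa
124.9 cm² → 0.01249 m²
F = P × A = 8.6643×10⁶ × 0.01249 = 108217 N
W = F × d = 108217 × 0.4044 = 43763 J
In kcal: 43763 / 4184 = 10.4596 kcal

10.46 kcal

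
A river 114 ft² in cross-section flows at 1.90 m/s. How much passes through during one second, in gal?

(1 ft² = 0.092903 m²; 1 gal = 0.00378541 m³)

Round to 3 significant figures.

5320 gal

114 ft² × 0.092903 → 10.5909 m²
V = v × A × t = 1.9 m/s × 10.5909 m² × 1 s = 20.1227 m³
20.1227 m³ ÷ (0.00378541 m³/gal) = 5315.86 gal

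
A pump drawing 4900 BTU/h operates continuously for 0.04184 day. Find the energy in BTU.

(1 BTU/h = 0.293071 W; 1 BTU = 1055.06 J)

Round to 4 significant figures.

4900 BTU/h × 0.293071 → 1436.05 W
0.04184 day × 86400 → 3614.98 s
E = P × t = 1436.05 W × 3614.98 s = 5.19129×10⁶ J
5.19129×10⁶ J ÷ (1055.06 J/BTU) = 4920.37 BTU

4920 BTU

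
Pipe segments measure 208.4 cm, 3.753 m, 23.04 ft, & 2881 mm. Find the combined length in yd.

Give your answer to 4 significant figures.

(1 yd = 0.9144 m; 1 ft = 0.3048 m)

208.4 cm × 0.01 → 2.084 m
3.753 m (already m)
23.04 ft × 0.3048 → 7.02259 m
2881 mm × 0.001 → 2.881 m
Sum: 2.084 + 3.753 + 7.02259 + 2.881 = 15.7406 m
In yd: 15.7406 / 0.9144 = 17.2141 yd

17.21 yd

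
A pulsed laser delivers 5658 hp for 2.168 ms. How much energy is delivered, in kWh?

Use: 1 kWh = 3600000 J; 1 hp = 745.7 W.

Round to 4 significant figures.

0.002541 kWh

5658 hp × 745.7 → 4.21917×10⁶ W
2.168 ms × 0.001 → 0.002168 s
E = P × t = 4.21917×10⁶ W × 0.002168 s = 9147.16 J
9147.16 J ÷ (3600000 J/kWh) = 0.00254088 kWh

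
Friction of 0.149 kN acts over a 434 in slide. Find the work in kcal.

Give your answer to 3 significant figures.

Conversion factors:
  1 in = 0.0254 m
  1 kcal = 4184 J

0.393 kcal

0.149 kN × 1000 → 149 N
434 in × 0.0254 → 11.0236 m
W = F × d = 149 N × 11.0236 m = 1642.52 J
1642.52 J ÷ (4184 J/kcal) = 0.392572 kcal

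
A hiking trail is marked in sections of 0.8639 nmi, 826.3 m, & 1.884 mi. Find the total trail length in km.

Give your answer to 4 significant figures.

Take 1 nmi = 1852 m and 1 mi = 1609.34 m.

0.8639 nmi × 1852 = 1599.94 m
826.3 m (already m)
1.884 mi × 1609.34 = 3032 m
Total: 1599.94 + 826.3 + 3032 = 5458.24 m
In km: 5458.24 / 1000 = 5.45824 km

5.458 km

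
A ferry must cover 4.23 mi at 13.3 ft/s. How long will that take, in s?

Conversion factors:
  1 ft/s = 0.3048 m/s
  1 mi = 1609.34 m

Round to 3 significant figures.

4.23 mi × 1609.34 = 6807.51 m
13.3 ft/s × 0.3048 = 4.05384 m/s
t = d / v = 6807.51 m / 4.05384 m/s = 1679.27 s

1680 s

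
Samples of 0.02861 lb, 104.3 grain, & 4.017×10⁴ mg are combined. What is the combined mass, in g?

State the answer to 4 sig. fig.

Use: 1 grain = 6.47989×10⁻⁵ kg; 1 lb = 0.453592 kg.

59.91 g

0.02861 lb × 0.453592 = 0.0129773 kg
104.3 grain × 6.47989×10⁻⁵ = 0.00675853 kg
4.017×10⁴ mg × 10⁻⁶ = 0.04017 kg
Sum: 0.0129773 + 0.00675853 + 0.04017 = 0.0599058 kg
In g: 0.0599058 / 0.001 = 59.9058 g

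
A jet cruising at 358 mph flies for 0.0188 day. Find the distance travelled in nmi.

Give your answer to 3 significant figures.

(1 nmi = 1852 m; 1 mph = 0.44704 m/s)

140 nmi

358 mph × 0.44704 = 160.04 m/s
0.0188 day × 86400 = 1624.32 s
d = v × t = 160.04 m/s × 1624.32 s = 259956 m
259956 m ÷ (1852 m/nmi) = 140.365 nmi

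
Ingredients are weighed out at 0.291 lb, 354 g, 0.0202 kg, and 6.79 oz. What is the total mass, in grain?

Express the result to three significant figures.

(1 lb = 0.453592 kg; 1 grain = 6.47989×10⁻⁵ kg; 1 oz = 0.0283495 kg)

0.291 lb × 0.453592 = 0.131995 kg
354 g × 0.001 = 0.354 kg
0.0202 kg (already kg)
6.79 oz × 0.0283495 = 0.192493 kg
Sum: 0.131995 + 0.354 + 0.0202 + 0.192493 = 0.698688 kg
In grain: 0.698688 / 6.47989×10⁻⁵ = 10782.4 grain

1.08×10⁴ grain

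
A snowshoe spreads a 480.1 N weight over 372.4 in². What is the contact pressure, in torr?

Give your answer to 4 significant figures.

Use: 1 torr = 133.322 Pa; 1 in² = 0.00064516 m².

372.4 in² × 0.00064516 → 0.240258 m²
P = F / A = 480.1 N / 0.240258 m² = 1998.27 Pa
1998.27 Pa ÷ (133.322 Pa/torr) = 14.9883 torr

14.99 torr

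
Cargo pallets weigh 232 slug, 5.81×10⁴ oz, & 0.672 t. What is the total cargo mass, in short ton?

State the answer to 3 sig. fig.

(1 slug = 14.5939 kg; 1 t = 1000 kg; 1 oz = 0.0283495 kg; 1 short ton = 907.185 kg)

6.29 short ton

232 slug × 14.5939 = 3385.78 kg
5.81×10⁴ oz × 0.0283495 = 1647.11 kg
0.672 t × 1000 = 672 kg
Sum: 3385.78 + 1647.11 + 672 = 5704.89 kg
In short ton: 5704.89 / 907.185 = 6.28856 short ton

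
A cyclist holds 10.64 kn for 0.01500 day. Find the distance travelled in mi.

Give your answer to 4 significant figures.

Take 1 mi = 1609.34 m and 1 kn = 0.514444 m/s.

4.408 mi

10.64 kn × 0.514444 = 5.47368 m/s
0.01500 day × 86400 = 1296 s
d = v × t = 5.47368 m/s × 1296 s = 7093.89 m
7093.89 m ÷ (1609.34 m/mi) = 4.40795 mi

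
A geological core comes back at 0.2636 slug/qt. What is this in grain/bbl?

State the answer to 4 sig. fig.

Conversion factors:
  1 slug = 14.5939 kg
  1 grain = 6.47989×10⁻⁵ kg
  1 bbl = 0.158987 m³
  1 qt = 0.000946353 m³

0.2636 slug/qt × 14.5939 kg/slug ÷ 0.000946353 m³/qt = 4065.03 kg/m³
4065.03 kg/m³ ÷ 6.47989×10⁻⁵ kg/grain × 0.158987 m³/bbl = 9.97373×10⁶ grain/bbl

9.974×10⁶ grain/bbl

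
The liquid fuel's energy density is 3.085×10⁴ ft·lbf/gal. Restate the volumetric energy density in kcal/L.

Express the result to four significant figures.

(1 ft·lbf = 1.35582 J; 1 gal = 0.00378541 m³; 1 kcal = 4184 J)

3.085×10⁴ ft·lbf/gal × 1.35582 J/ft·lbf ÷ 0.00378541 m³/gal = 1.10495×10⁷ J/m³
1.10495×10⁷ J/m³ ÷ 4184 J/kcal × 0.001 m³/L = 2.64089 kcal/L

2.641 kcal/L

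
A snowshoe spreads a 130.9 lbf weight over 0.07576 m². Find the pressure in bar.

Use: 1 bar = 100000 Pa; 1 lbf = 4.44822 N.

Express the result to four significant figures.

130.9 lbf × 4.44822 → 582.272 N
P = F / A = 582.272 N / 0.07576 m² = 7685.74 Pa
7685.74 Pa ÷ (100000 Pa/bar) = 0.0768574 bar

0.07686 bar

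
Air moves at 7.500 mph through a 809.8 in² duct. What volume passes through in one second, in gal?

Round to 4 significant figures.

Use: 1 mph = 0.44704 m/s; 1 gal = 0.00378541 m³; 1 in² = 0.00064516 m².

7.500 mph × 0.44704 = 3.3528 m/s
809.8 in² × 0.00064516 = 0.522451 m²
V = v × A × t = 3.3528 m/s × 0.522451 m² × 1 s = 1.75167 m³
1.75167 m³ ÷ (0.00378541 m³/gal) = 462.742 gal

462.7 gal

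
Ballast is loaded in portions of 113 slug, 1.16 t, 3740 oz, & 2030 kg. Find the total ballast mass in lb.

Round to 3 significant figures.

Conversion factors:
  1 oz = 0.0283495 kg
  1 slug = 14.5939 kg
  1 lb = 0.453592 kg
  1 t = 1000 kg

1.09×10⁴ lb

113 slug × 14.5939 → 1649.11 kg
1.16 t × 1000 → 1160 kg
3740 oz × 0.0283495 → 106.027 kg
2030 kg (already kg)
Sum: 1649.11 + 1160 + 106.027 + 2030 = 4945.14 kg
In lb: 4945.14 / 0.453592 = 10902.2 lb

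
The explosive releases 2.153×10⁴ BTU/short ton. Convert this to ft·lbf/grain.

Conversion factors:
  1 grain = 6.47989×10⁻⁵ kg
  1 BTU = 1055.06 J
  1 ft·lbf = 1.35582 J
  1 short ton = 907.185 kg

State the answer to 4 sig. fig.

2.153×10⁴ BTU/short ton × 1055.06 J/BTU ÷ 907.185 kg/short ton = 25039.5 J/kg
25039.5 J/kg ÷ 1.35582 J/ft·lbf × 6.47989×10⁻⁵ kg/grain = 1.19672 ft·lbf/grain

1.197 ft·lbf/grain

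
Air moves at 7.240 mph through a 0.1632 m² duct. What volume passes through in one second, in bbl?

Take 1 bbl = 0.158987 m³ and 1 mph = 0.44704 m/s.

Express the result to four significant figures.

7.240 mph × 0.44704 = 3.23657 m/s
V = v × A × t = 3.23657 m/s × 0.1632 m² × 1 s = 0.528208 m³
0.528208 m³ ÷ (0.158987 m³/bbl) = 3.32233 bbl

3.322 bbl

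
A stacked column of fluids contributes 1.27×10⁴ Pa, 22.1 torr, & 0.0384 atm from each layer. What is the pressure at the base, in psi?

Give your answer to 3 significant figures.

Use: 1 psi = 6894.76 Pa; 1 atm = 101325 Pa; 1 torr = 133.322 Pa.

2.83 psi

1.27×10⁴ Pa (already Pa)
22.1 torr × 133.322 → 2946.42 Pa
0.0384 atm × 101325 → 3890.88 Pa
Sum: 12700 + 2946.42 + 3890.88 = 19537.3 Pa
In psi: 19537.3 / 6894.76 = 2.83364 psi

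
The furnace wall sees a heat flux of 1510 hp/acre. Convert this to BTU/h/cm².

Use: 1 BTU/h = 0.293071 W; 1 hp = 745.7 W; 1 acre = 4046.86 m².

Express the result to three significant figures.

1510 hp/acre × 745.7 W/hp ÷ 4046.86 m²/acre = 278.242 W/m²
278.242 W/m² ÷ 0.293071 W/BTU/h × 0.0001 m²/cm² = 0.0949401 BTU/h/cm²

0.0949 BTU/h/cm²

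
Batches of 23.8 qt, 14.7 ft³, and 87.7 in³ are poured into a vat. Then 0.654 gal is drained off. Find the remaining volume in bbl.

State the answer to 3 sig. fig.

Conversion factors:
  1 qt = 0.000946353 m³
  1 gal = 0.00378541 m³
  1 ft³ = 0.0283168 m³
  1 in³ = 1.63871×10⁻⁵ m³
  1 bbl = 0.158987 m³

23.8 qt × 0.000946353 = 0.0225232 m³
14.7 ft³ × 0.0283168 = 0.416257 m³
87.7 in³ × 1.63871×10⁻⁵ = 0.00143715 m³
0.654 gal × 0.00378541 = 0.00247566 m³
Result: 0.0225232 + 0.416257 + 0.00143715 − 0.00247566 = 0.437742 m³
In bbl: 0.437742 / 0.158987 = 2.75332 bbl

2.75 bbl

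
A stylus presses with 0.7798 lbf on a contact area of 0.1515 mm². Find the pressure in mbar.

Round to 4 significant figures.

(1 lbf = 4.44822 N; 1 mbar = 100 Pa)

2.290×10⁵ mbar

0.7798 lbf × 4.44822 → 3.46872 N
0.1515 mm² × 10⁻⁶ → 1.515×10⁻⁷ m²
P = F / A = 3.46872 N / 1.515×10⁻⁷ m² = 2.28958×10⁷ Pa
2.28958×10⁷ Pa ÷ (100 Pa/mbar) = 228958 mbar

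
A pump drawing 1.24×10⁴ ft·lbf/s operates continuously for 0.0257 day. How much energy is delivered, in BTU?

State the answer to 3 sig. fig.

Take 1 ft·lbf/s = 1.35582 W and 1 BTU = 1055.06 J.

3.54×10⁴ BTU

1.24×10⁴ ft·lbf/s × 1.35582 → 16812.2 W
0.0257 day × 86400 → 2220.48 s
E = P × t = 16812.2 W × 2220.48 s = 3.73312×10⁷ J
3.73312×10⁷ J ÷ (1055.06 J/BTU) = 35383 BTU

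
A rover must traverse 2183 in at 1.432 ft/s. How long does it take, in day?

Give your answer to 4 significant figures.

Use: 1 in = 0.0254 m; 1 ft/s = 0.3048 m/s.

2183 in × 0.0254 → 55.4482 m
1.432 ft/s × 0.3048 → 0.436474 m/s
t = d / v = 55.4482 m / 0.436474 m/s = 127.037 s
127.037 s ÷ (86400 s/day) = 0.00147034 day

0.001470 day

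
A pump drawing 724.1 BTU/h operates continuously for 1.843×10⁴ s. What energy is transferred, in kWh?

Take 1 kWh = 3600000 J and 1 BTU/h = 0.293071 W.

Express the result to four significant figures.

1.086 kWh

724.1 BTU/h × 0.293071 = 212.213 W
E = P × t = 212.213 W × 18430 s = 3.91109×10⁶ J
3.91109×10⁶ J ÷ (3600000 J/kWh) = 1.08641 kWh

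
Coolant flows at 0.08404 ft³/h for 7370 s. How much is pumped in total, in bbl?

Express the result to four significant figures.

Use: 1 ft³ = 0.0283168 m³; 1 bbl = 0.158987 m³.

0.08404 ft³/h → 6.6104×10⁻⁷ m³/s
V = Q × t = 6.6104×10⁻⁷ × 7370 = 0.00487186 m³
In bbl: 0.00487186 / 0.158987 = 0.0306431 bbl

0.03064 bbl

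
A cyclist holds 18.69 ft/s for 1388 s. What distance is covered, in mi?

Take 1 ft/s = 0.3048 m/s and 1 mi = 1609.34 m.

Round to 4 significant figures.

18.69 ft/s × 0.3048 → 5.69671 m/s
d = v × t = 5.69671 m/s × 1388 s = 7907.03 m
7907.03 m ÷ (1609.34 m/mi) = 4.91321 mi

4.913 mi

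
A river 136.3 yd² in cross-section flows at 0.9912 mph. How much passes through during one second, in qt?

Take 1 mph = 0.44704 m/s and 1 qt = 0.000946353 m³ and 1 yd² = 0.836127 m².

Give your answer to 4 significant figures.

0.9912 mph × 0.44704 = 0.443106 m/s
136.3 yd² × 0.836127 = 113.964 m²
V = v × A × t = 0.443106 m/s × 113.964 m² × 1 s = 50.4981 m³
50.4981 m³ ÷ (0.000946353 m³/qt) = 53360.7 qt

5.336×10⁴ qt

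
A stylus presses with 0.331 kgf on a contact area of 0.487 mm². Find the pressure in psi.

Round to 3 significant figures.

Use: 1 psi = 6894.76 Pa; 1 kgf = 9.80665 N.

0.331 kgf × 9.80665 → 3.246 N
0.487 mm² × 10⁻⁶ → 4.87×10⁻⁷ m²
P = F / A = 3.246 N / 4.87×10⁻⁷ m² = 6.6653×10⁶ Pa
6.6653×10⁶ Pa ÷ (6894.76 Pa/psi) = 966.72 psi

967 psi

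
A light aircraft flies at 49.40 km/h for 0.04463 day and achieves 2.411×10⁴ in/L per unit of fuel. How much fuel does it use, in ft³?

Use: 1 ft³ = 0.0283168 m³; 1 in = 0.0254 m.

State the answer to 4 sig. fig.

3.051 ft³

49.40 km/h → 13.7222 m/s
0.04463 day → 3856.03 s
d = v × t = 13.7222 × 3856.03 = 52913.2 m
2.411×10⁴ in/L → 612394 m/m³
V = d / (distance per unit fuel) = 52913.2 / 612394 = 0.0864039 m³
In ft³: 0.0864039 / 0.0283168 = 3.05133 ft³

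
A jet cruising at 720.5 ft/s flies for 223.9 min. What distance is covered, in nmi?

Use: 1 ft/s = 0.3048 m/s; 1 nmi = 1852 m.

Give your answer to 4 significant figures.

1593 nmi

720.5 ft/s × 0.3048 = 219.608 m/s
223.9 min × 60 = 13434 s
d = v × t = 219.608 m/s × 13434 s = 2.95021×10⁶ m
2.95021×10⁶ m ÷ (1852 m/nmi) = 1592.99 nmi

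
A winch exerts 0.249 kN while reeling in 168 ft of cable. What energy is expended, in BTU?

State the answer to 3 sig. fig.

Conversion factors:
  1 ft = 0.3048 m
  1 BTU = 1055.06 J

12.1 BTU

0.249 kN × 1000 = 249 N
168 ft × 0.3048 = 51.2064 m
W = F × d = 249 N × 51.2064 m = 12750.4 J
12750.4 J ÷ (1055.06 J/BTU) = 12.085 BTU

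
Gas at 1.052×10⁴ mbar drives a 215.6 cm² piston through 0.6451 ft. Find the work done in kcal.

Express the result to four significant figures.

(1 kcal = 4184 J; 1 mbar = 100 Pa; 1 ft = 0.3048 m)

1.066 kcal

1.052×10⁴ mbar → 1.052×10⁶ Pa
215.6 cm² → 0.02156 m²
F = P × A = 1.052×10⁶ × 0.02156 = 22681.1 N
0.6451 ft → 0.196626 m
W = F × d = 22681.1 × 0.196626 = 4459.69 J
In kcal: 4459.69 / 4184 = 1.06589 kcal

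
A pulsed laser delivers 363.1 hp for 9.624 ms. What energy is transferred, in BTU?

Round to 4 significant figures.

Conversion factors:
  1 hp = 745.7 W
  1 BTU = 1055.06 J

363.1 hp × 745.7 = 270764 W
9.624 ms × 0.001 = 0.009624 s
E = P × t = 270764 W × 0.009624 s = 2605.83 J
2605.83 J ÷ (1055.06 J/BTU) = 2.46984 BTU

2.470 BTU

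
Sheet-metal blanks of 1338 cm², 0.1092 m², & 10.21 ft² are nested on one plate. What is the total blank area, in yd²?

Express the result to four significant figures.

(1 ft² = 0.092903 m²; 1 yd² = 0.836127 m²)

1338 cm² × 0.0001 = 0.1338 m²
0.1092 m² (already m²)
10.21 ft² × 0.092903 = 0.94854 m²
Combined: 0.1338 + 0.1092 + 0.94854 = 1.19154 m²
In yd²: 1.19154 / 0.836127 = 1.42507 yd²

1.425 yd²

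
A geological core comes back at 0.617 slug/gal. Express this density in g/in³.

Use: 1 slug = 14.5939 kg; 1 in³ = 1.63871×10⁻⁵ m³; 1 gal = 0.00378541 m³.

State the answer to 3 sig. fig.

0.617 slug/gal × 14.5939 kg/slug ÷ 0.00378541 m³/gal = 2378.72 kg/m³
2378.72 kg/m³ ÷ 0.001 kg/g × 1.63871×10⁻⁵ m³/in³ = 38.9803 g/in³

39.0 g/in³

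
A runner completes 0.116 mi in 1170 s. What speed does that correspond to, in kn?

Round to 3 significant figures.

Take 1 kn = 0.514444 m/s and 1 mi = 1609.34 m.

0.310 kn

0.116 mi × 1609.34 → 186.683 m
v = d / t = 186.683 m / 1170 s = 0.159558 m/s
0.159558 m/s ÷ (0.514444 m/s/kn) = 0.310156 kn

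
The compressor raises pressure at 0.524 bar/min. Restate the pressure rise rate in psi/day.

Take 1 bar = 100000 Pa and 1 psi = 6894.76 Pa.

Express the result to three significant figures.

0.524 bar/min × 100000 Pa/bar ÷ 60 s/min = 873.333 Pa/s
873.333 Pa/s ÷ 6894.76 Pa/psi × 86400 s/day = 10944 psi/day

1.09×10⁴ psi/day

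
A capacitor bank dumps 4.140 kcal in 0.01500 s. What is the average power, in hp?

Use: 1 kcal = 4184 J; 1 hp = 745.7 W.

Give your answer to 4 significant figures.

1549 hp

4.140 kcal × 4184 = 17321.8 J
P = E / t = 17321.8 J / 0.015 s = 1.15479×10⁶ W
1.15479×10⁶ W ÷ (745.7 W/hp) = 1548.6 hp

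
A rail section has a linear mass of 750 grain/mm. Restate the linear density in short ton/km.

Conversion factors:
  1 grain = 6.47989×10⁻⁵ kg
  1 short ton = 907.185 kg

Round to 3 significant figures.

53.6 short ton/km

750 grain/mm × 6.47989×10⁻⁵ kg/grain ÷ 0.001 m/mm = 48.5992 kg/m
48.5992 kg/m ÷ 907.185 kg/short ton × 1000 m/km = 53.5714 short ton/km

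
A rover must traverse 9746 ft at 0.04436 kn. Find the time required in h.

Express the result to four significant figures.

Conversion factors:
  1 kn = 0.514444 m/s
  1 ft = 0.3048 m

36.16 h

9746 ft × 0.3048 → 2970.58 m
0.04436 kn × 0.514444 → 0.0228207 m/s
t = d / v = 2970.58 m / 0.0228207 m/s = 130170 s
130170 s ÷ (3600 s/h) = 36.1583 h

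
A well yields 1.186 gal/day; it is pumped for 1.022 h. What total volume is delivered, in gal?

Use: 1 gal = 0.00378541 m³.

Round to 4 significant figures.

1.186 gal/day → 5.19618×10⁻⁸ m³/s
1.022 h → 3679.2 s
V = Q × t = 5.19618×10⁻⁸ × 3679.2 = 1.91178×10⁻⁴ m³
In gal: 1.91178×10⁻⁴ / 0.00378541 = 0.0505039 gal

0.05050 gal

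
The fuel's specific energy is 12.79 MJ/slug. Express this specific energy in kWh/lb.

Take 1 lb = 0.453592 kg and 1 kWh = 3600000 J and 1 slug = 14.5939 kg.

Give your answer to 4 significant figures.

0.1104 kWh/lb

12.79 MJ/slug × 1000000 J/MJ ÷ 14.5939 kg/slug = 876394 J/kg
876394 J/kg ÷ 3600000 J/kWh × 0.453592 kg/lb = 0.110424 kWh/lb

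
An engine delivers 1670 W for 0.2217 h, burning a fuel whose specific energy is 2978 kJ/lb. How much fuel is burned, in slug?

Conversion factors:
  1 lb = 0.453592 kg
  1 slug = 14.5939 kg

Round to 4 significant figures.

0.01391 slug

0.2217 h → 798.12 s
E = P × t = 1670 × 798.12 = 1.33286×10⁶ J
2978 kJ/lb → 6.56537×10⁶ J/kg
m = E / e_s = 1.33286×10⁶ / 6.56537×10⁶ = 0.203014 kg
In slug: 0.203014 / 14.5939 = 0.0139109 slug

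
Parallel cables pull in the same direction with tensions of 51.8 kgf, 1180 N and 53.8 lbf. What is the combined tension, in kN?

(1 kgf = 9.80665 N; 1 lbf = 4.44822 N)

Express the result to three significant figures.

51.8 kgf × 9.80665 = 507.984 N
1180 N (already N)
53.8 lbf × 4.44822 = 239.314 N
Combined: 507.984 + 1180 + 239.314 = 1927.3 N
In kN: 1927.3 / 1000 = 1.9273 kN

1.93 kN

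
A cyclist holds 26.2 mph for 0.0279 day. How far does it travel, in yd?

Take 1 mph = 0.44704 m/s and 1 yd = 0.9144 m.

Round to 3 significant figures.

26.2 mph × 0.44704 = 11.7124 m/s
0.0279 day × 86400 = 2410.56 s
d = v × t = 11.7124 m/s × 2410.56 s = 28233.4 m
28233.4 m ÷ (0.9144 m/yd) = 30876.4 yd

3.09×10⁴ yd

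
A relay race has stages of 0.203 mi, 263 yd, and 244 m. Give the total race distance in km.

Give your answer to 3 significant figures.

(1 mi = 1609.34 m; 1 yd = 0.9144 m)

0.203 mi × 1609.34 = 326.696 m
263 yd × 0.9144 = 240.487 m
244 m (already m)
Combined: 326.696 + 240.487 + 244 = 811.183 m
In km: 811.183 / 1000 = 0.811183 km

0.811 km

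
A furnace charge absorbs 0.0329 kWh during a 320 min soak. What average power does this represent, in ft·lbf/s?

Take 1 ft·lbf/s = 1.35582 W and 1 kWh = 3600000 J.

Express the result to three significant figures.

4.55 ft·lbf/s

0.0329 kWh × 3600000 → 118440 J
320 min × 60 → 19200 s
P = E / t = 118440 J / 19200 s = 6.16875 W
6.16875 W ÷ (1.35582 W/ft·lbf/s) = 4.54983 ft·lbf/s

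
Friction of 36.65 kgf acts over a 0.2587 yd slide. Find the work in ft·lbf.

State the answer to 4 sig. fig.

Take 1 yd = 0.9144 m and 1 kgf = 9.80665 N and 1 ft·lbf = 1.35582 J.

62.71 ft·lbf

36.65 kgf × 9.80665 = 359.414 N
0.2587 yd × 0.9144 = 0.236555 m
W = F × d = 359.414 N × 0.236555 m = 85.0212 J
85.0212 J ÷ (1.35582 J/ft·lbf) = 62.7083 ft·lbf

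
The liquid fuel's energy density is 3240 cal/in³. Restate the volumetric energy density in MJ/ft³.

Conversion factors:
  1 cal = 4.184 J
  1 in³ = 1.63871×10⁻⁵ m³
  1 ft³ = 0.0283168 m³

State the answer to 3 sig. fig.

3240 cal/in³ × 4.184 J/cal ÷ 1.63871×10⁻⁵ m³/in³ = 8.27246×10⁸ J/m³
8.27246×10⁸ J/m³ ÷ 1000000 J/MJ × 0.0283168 m³/ft³ = 23.425 MJ/ft³

23.4 MJ/ft³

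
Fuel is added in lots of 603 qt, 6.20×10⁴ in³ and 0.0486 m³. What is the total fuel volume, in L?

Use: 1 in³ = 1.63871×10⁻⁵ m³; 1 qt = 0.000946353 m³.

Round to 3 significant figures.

603 qt × 0.000946353 → 0.570651 m³
6.20×10⁴ in³ × 1.63871×10⁻⁵ → 1.016 m³
0.0486 m³ (already m³)
Combined: 0.570651 + 1.016 + 0.0486 = 1.63525 m³
In L: 1.63525 / 0.001 = 1635.25 L

1640 L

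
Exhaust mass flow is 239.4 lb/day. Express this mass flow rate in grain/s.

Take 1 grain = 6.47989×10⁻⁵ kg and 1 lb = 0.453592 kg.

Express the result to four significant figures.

19.40 grain/s

239.4 lb/day × 0.453592 kg/lb ÷ 86400 s/day = 0.00125683 kg/s
0.00125683 kg/s ÷ 6.47989×10⁻⁵ kg/grain = 19.3959 grain/s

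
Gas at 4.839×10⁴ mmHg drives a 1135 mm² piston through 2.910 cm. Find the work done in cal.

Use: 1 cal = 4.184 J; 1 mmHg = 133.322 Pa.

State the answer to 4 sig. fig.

50.93 cal

4.839×10⁴ mmHg → 6.45145×10⁶ Pa
1135 mm² → 0.001135 m²
F = P × A = 6.45145×10⁶ × 0.001135 = 7322.4 N
2.910 cm → 0.0291 m
W = F × d = 7322.4 × 0.0291 = 213.082 J
In cal: 213.082 / 4.184 = 50.9278 cal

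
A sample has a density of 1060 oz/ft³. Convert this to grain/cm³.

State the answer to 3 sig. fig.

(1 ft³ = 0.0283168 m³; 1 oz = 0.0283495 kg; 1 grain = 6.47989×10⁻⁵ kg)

16.4 grain/cm³

1060 oz/ft³ × 0.0283495 kg/oz ÷ 0.0283168 m³/ft³ = 1061.22 kg/m³
1061.22 kg/m³ ÷ 6.47989×10⁻⁵ kg/grain × 10⁻⁶ m³/cm³ = 16.3771 grain/cm³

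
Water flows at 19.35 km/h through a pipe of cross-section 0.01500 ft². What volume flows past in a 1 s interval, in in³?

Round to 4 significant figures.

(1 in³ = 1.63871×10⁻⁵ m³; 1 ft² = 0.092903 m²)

457.1 in³

19.35 km/h × (1/3.6) = 5.375 m/s
0.01500 ft² × 0.092903 = 0.00139354 m²
V = v × A × t = 5.375 m/s × 0.00139354 m² × 1 s = 0.00749028 m³
0.00749028 m³ ÷ (1.63871×10⁻⁵ m³/in³) = 457.084 in³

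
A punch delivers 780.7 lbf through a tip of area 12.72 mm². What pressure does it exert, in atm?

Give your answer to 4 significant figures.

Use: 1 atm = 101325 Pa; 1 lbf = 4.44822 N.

2694 atm

780.7 lbf × 4.44822 = 3472.73 N
12.72 mm² × 10⁻⁶ = 1.272×10⁻⁵ m²
P = F / A = 3472.73 N / 1.272×10⁻⁵ m² = 2.73013×10⁸ Pa
2.73013×10⁸ Pa ÷ (101325 Pa/atm) = 2694.43 atm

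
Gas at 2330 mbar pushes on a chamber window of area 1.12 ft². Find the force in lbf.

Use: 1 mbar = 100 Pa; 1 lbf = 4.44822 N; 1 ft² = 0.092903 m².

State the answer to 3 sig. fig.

5450 lbf

2330 mbar × 100 = 233000 Pa
1.12 ft² × 0.092903 = 0.104051 m²
F = P × A = 233000 Pa × 0.104051 m² = 24243.9 N
24243.9 N ÷ (4.44822 N/lbf) = 5450.25 lbf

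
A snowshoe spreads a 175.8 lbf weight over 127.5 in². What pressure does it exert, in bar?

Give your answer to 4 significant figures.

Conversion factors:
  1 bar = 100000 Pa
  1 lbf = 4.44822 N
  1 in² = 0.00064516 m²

175.8 lbf × 4.44822 → 781.997 N
127.5 in² × 0.00064516 → 0.0822579 m²
P = F / A = 781.997 N / 0.0822579 m² = 9506.65 Pa
9506.65 Pa ÷ (100000 Pa/bar) = 0.0950665 bar

0.09507 bar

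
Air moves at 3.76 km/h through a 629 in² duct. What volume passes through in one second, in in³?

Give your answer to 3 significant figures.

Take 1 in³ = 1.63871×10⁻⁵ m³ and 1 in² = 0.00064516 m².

3.76 km/h × (1/3.6) = 1.04444 m/s
629 in² × 0.00064516 = 0.405806 m²
V = v × A × t = 1.04444 m/s × 0.405806 m² × 1 s = 0.42384 m³
0.42384 m³ ÷ (1.63871×10⁻⁵ m³/in³) = 25864.2 in³

2.59×10⁴ in³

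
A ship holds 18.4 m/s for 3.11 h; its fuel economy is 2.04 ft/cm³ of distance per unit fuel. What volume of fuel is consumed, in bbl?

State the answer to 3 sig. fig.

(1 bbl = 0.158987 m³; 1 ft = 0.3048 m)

3.11 h → 11196 s
d = v × t = 18.4 × 11196 = 206006 m
2.04 ft/cm³ → 621792 m/m³
V = d / (distance per unit fuel) = 206006 / 621792 = 0.33131 m³
In bbl: 0.33131 / 0.158987 = 2.08388 bbl

2.08 bbl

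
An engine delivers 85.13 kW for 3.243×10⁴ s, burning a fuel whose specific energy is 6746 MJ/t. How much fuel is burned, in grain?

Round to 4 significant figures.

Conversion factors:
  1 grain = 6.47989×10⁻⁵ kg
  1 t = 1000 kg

85.13 kW → 85130 W
E = P × t = 85130 × 32430 = 2.76077×10⁹ J
6746 MJ/t → 6.746×10⁶ J/kg
m = E / e_s = 2.76077×10⁹ / 6.746×10⁶ = 409.245 kg
In grain: 409.245 / 6.47989×10⁻⁵ = 6.31562×10⁶ grain

6.316×10⁶ grain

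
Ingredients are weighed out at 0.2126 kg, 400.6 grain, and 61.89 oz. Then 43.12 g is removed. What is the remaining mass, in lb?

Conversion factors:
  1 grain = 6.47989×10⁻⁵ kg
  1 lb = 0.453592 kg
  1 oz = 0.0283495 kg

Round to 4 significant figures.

0.2126 kg (already kg)
400.6 grain × 6.47989×10⁻⁵ = 0.0259584 kg
61.89 oz × 0.0283495 = 1.75455 kg
43.12 g × 0.001 = 0.04312 kg
Result: 0.2126 + 0.0259584 + 1.75455 − 0.04312 = 1.94999 kg
In lb: 1.94999 / 0.453592 = 4.299 lb

4.299 lb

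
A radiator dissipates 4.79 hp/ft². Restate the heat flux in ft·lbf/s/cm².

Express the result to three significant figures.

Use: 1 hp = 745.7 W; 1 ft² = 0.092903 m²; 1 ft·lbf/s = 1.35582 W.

2.84 ft·lbf/s/cm²

4.79 hp/ft² × 745.7 W/hp ÷ 0.092903 m²/ft² = 38447.7 W/m²
38447.7 W/m² ÷ 1.35582 W/ft·lbf/s × 0.0001 m²/cm² = 2.83575 ft·lbf/s/cm²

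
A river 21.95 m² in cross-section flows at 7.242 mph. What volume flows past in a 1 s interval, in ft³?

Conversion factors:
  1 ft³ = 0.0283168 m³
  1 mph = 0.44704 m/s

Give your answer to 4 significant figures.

7.242 mph × 0.44704 = 3.23746 m/s
V = v × A × t = 3.23746 m/s × 21.95 m² × 1 s = 71.0622 m³
71.0622 m³ ÷ (0.0283168 m³/ft³) = 2509.54 ft³

2510 ft³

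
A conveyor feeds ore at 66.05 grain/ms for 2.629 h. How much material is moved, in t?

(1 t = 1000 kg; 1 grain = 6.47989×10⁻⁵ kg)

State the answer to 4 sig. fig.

40.51 t

66.05 grain/ms → 4.27997 kg/s
2.629 h → 9464.4 s
m = ṁ × t = 4.27997 × 9464.4 = 40507.3 kg
In t: 40507.3 / 1000 = 40.5073 t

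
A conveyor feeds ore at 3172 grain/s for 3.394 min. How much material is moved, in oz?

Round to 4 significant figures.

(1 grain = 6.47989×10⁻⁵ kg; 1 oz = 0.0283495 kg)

3172 grain/s → 0.205542 kg/s
3.394 min → 203.64 s
m = ṁ × t = 0.205542 × 203.64 = 41.8566 kg
In oz: 41.8566 / 0.0283495 = 1476.45 oz

1476 oz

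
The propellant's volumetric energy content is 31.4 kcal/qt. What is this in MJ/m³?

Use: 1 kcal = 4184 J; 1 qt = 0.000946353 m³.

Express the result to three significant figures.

31.4 kcal/qt × 4184 J/kcal ÷ 0.000946353 m³/qt = 1.38825×10⁸ J/m³
1.38825×10⁸ J/m³ ÷ 1000000 J/MJ = 138.825 MJ/m³

139 MJ/m³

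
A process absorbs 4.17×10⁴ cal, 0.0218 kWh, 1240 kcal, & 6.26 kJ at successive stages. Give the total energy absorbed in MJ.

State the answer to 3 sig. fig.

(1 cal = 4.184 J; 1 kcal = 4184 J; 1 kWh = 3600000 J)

4.17×10⁴ cal × 4.184 = 174473 J
0.0218 kWh × 3600000 = 78480 J
1240 kcal × 4184 = 5.18816×10⁶ J
6.26 kJ × 1000 = 6260 J
Combined: 174473 + 78480 + 5.18816×10⁶ + 6260 = 5.44737×10⁶ J
In MJ: 5.44737×10⁶ / 1000000 = 5.44737 MJ

5.45 MJ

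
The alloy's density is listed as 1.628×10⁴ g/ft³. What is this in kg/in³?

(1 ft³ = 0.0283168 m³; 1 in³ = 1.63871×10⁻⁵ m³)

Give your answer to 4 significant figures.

0.009421 kg/in³

1.628×10⁴ g/ft³ × 0.001 kg/g ÷ 0.0283168 m³/ft³ = 574.924 kg/m³
574.924 kg/m³ × 1.63871×10⁻⁵ m³/in³ = 0.00942134 kg/in³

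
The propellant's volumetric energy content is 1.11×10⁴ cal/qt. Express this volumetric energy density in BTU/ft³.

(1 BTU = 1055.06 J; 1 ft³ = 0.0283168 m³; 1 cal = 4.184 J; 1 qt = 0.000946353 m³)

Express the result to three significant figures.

1.11×10⁴ cal/qt × 4.184 J/cal ÷ 0.000946353 m³/qt = 4.90751×10⁷ J/m³
4.90751×10⁷ J/m³ ÷ 1055.06 J/BTU × 0.0283168 m³/ft³ = 1317.13 BTU/ft³

1320 BTU/ft³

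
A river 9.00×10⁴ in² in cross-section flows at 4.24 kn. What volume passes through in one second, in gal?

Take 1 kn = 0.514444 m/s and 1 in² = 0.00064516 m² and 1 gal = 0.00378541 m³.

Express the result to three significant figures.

3.35×10⁴ gal

4.24 kn × 0.514444 = 2.18124 m/s
9.00×10⁴ in² × 0.00064516 = 58.0644 m²
V = v × A × t = 2.18124 m/s × 58.0644 m² × 1 s = 126.652 m³
126.652 m³ ÷ (0.00378541 m³/gal) = 33457.9 gal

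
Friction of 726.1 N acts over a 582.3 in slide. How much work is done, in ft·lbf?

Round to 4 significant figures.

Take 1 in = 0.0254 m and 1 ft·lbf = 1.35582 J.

582.3 in × 0.0254 → 14.7904 m
W = F × d = 726.1 N × 14.7904 m = 10739.3 J
10739.3 J ÷ (1.35582 J/ft·lbf) = 7920.89 ft·lbf

7921 ft·lbf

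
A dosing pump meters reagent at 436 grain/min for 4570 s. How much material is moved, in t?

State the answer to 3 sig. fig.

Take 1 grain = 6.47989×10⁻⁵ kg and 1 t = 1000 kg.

0.00215 t

436 grain/min → 4.70872×10⁻⁴ kg/s
m = ṁ × t = 4.70872×10⁻⁴ × 4570 = 2.15189 kg
In t: 2.15189 / 1000 = 0.00215189 t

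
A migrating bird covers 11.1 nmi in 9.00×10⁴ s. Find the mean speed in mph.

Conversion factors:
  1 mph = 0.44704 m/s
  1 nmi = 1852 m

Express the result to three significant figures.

0.511 mph

11.1 nmi × 1852 → 20557.2 m
v = d / t = 20557.2 m / 90000 s = 0.228413 m/s
0.228413 m/s ÷ (0.44704 m/s/mph) = 0.510945 mph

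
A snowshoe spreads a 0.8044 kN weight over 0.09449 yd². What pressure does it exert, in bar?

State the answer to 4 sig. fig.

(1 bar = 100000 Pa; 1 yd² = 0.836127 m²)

0.1018 bar

0.8044 kN × 1000 = 804.4 N
0.09449 yd² × 0.836127 = 0.0790056 m²
P = F / A = 804.4 N / 0.0790056 m² = 10181.6 Pa
10181.6 Pa ÷ (100000 Pa/bar) = 0.101816 bar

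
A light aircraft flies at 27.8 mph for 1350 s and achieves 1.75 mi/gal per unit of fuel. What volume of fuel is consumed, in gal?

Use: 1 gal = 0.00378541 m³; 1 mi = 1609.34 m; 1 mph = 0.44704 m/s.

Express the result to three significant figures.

5.96 gal

27.8 mph → 12.4277 m/s
d = v × t = 12.4277 × 1350 = 16777.4 m
1.75 mi/gal → 744000 m/m³
V = d / (distance per unit fuel) = 16777.4 / 744000 = 0.0225503 m³
In gal: 0.0225503 / 0.00378541 = 5.95716 gal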